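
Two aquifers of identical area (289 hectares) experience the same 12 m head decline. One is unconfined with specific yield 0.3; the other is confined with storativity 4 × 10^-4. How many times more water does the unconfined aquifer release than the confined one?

A = 289 hectares = 2.89 × 10^6 m²
Unconfined: ΔV_u = Sy × A × Δh = 0.3 × 2.89 × 10^6 × 12 = 1.04 × 10^7 m³
Confined: ΔV_c = S × A × Δh = 4 × 10^-4 × 2.89 × 10^6 × 12 = 13870 m³
Ratio = ΔV_u / ΔV_c = Sy / S = 0.3 / 4 × 10^-4 = 750

ΔV_u / ΔV_c ≈ 750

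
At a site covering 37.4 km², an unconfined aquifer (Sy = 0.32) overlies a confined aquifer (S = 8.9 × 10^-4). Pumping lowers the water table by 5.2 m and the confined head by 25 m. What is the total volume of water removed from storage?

A = 37.4 km² = 3.74 × 10^7 m²
Unconfined: ΔV_u = Sy × A × Δh_u = 0.32 × 3.74 × 10^7 × 5.2 = 6.223 × 10^7 m³
Confined: ΔV_c = S × A × Δh_c = 8.9 × 10^-4 × 3.74 × 10^7 × 25 = 8.322 × 10^5 m³
Total ΔV = 6.223 × 10^7 + 8.322 × 10^5 = 6.307 × 10^7 m³

ΔV ≈ 6.31 × 10^7 m³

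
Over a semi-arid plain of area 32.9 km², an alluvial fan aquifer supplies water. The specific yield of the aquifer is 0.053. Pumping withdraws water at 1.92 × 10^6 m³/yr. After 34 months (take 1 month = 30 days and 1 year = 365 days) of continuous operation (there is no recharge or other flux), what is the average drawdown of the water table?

Δh ≈ 3.08 m

A = 32.9 km² = 3.29 × 10^7 m²
Q = 1.92 × 10^6 m³/yr = 5260 m³/d
t = 34 months = 1020 d
ΔV = Q × t = 5260 m³/d × 1020 d = 5.365 × 10^6 m³
Δh = ΔV / (Sy × A) = 5.365 × 10^6 / (0.053 × 3.29 × 10^7) = 3.077 m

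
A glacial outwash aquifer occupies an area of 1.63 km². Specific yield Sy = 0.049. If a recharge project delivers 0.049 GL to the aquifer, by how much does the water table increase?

Δh ≈ 0.613 m

A = 1.63 km² = 1.63 × 10^6 m²
ΔV = 0.049 GL = 49000 m³
Δh = ΔV / (Sy × A) = 49000 m³ / (0.049 × 1.63 × 10^6 m²) = 0.6135 m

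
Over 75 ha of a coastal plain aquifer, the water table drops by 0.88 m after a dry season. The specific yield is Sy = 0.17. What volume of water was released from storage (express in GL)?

A = 75 ha = 7.5 × 10^5 m²
ΔV = Sy × A × Δh = 0.17 × 7.5 × 10^5 m² × 0.88 m = 1.122 × 10^5 m³
ΔV = 1.122 × 10^5 m³ = 0.1122 GL

ΔV ≈ 0.112 GL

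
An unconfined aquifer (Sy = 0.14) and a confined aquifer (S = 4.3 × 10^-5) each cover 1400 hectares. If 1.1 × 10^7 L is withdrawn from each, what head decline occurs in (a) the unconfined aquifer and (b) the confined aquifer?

Δh_u ≈ 0.00561 m; Δh_c ≈ 18.3 m

A = 1400 hectares = 1.4 × 10^7 m²
ΔV = 1.1 × 10^7 L = 11000 m³
Unconfined: Δh_u = ΔV/(Sy·A) = 11000/(0.14 × 1.4 × 10^7) = 0.005612 m
Confined: Δh_c = ΔV/(S·A) = 11000/(4.3 × 10^-5 × 1.4 × 10^7) = 18.27 m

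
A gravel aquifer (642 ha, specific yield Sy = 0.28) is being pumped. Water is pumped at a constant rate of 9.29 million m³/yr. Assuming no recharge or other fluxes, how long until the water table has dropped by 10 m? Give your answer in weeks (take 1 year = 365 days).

A = 642 ha = 6.42 × 10^6 m²
ΔV = Sy × A × Δh = 0.28 × 6.42 × 10^6 × 10 = 1.798 × 10^7 m³
Q = 9.29 million m³/yr = 25450 m³/d
t = ΔV / Q = 1.798 × 10^7 m³ / 25450 m³/d = 706.3 d
t = 706.3 d ≈ 100.9 weeks

t ≈ 101 weeks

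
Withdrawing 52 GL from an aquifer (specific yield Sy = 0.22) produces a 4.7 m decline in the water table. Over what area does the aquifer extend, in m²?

A ≈ 5.03 × 10^7 m²

ΔV = 52 GL = 5.2 × 10^7 m³
A = ΔV / (Sy × Δh) = 5.2 × 10^7 / (0.22 × 4.7) = 5.029 × 10^7 m²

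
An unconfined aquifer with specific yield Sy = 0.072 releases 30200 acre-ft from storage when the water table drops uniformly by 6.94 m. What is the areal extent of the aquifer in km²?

A ≈ 74.6 km²

ΔV = 30200 acre-ft = 3.725 × 10^7 m³
A = ΔV / (Sy × Δh) = 3.725 × 10^7 / (0.072 × 6.94) = 7.455 × 10^7 m²
A = 7.455 × 10^7 m² = 74.55 km²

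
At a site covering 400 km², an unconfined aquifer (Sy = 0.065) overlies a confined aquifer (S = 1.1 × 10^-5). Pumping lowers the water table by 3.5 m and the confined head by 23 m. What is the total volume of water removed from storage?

ΔV ≈ 9.11 × 10^7 m³

A = 400 km² = 4 × 10^8 m²
Unconfined: ΔV_u = Sy × A × Δh_u = 0.065 × 4 × 10^8 × 3.5 = 9.1 × 10^7 m³
Confined: ΔV_c = S × A × Δh_c = 1.1 × 10^-5 × 4 × 10^8 × 23 = 1.012 × 10^5 m³
Total ΔV = 9.1 × 10^7 + 1.012 × 10^5 = 9.11 × 10^7 m³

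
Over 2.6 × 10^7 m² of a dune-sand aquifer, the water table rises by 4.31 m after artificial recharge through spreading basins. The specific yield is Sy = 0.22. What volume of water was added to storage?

ΔV = Sy × A × Δh = 0.22 × 2.6 × 10^7 m² × 4.31 m = 2.465 × 10^7 m³

ΔV ≈ 2.47 × 10^7 m³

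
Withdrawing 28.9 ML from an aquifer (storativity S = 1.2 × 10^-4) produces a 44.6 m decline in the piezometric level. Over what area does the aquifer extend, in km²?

A ≈ 5.4 km²

ΔV = 28.9 ML = 28900 m³
A = ΔV / (S × Δh) = 28900 / (1.2 × 10^-4 × 44.6) = 5.4 × 10^6 m²
A = 5.4 × 10^6 m² = 5.4 km²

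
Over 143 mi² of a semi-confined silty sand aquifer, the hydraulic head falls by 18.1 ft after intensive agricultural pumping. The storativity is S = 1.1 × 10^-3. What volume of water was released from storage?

ΔV ≈ 2.25 × 10^6 m³

A = 143 mi² = 3.704 × 10^8 m²
Δh = 18.1 ft = 5.517 m
ΔV = S × A × Δh = 0.0011 × 3.704 × 10^8 m² × 5.517 m = 2.248 × 10^6 m³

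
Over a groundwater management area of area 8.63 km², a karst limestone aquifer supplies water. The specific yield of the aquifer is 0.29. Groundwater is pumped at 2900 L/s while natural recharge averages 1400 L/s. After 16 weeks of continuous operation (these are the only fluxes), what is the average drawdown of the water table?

A = 8.63 km² = 8.63 × 10^6 m²
Net abstraction = 2900 − 1400 = 1500 L/s
Q_net = 1500 L/s = 1.296 × 10^5 m³/d
t = 16 weeks = 112 d
ΔV = Q × t = 1.296 × 10^5 m³/d × 112 d = 1.452 × 10^7 m³
Δh = ΔV / (Sy × A) = 1.452 × 10^7 / (0.29 × 8.63 × 10^6) = 5.8 m

Δh ≈ 5.8 m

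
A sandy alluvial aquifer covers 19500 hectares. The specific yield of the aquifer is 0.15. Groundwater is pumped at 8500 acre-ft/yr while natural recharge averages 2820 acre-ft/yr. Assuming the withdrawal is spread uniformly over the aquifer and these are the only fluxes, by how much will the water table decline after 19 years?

A = 19500 hectares = 1.95 × 10^8 m²
Net abstraction = 8500 − 2820 = 5680 acre-ft/yr
Q_net = 5680 acre-ft/yr = 19200 m³/d
t = 19 years = 6935 d
ΔV = Q × t = 19200 m³/d × 6935 d = 1.331 × 10^8 m³
Δh = ΔV / (Sy × A) = 1.331 × 10^8 / (0.15 × 1.95 × 10^8) = 4.551 m

Δh ≈ 4.55 m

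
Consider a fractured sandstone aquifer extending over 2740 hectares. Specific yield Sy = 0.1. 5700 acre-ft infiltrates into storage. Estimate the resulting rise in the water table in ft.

A = 2740 hectares = 2.74 × 10^7 m²
ΔV = 5700 acre-ft = 7.031 × 10^6 m³
Δh = ΔV / (Sy × A) = 7.031 × 10^6 m³ / (0.1 × 2.74 × 10^7 m²) = 2.566 m
Δh = 2.566 m = 8.419 ft

Δh ≈ 8.42 ft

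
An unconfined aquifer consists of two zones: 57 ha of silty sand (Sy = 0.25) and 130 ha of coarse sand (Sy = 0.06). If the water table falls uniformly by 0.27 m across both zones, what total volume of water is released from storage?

A₁ = 57 ha = 5.7 × 10^5 m²; A₂ = 130 ha = 1.3 × 10^6 m²
ΔV₁ = 0.25 × 5.7 × 10^5 × 0.27 = 38480 m³
ΔV₂ = 0.06 × 1.3 × 10^6 × 0.27 = 21060 m³
ΔV = ΔV₁ + ΔV₂ = 59540 m³

ΔV ≈ 59500 m³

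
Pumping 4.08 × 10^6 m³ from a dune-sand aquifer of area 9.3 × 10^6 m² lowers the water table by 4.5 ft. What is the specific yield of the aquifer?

Sy ≈ 0.32

Δh = 4.5 ft = 1.372 m
Sy = ΔV / (A × Δh) = 4.08 × 10^6 m³ / (9.3 × 10^6 m² × 1.372 m) = 0.3199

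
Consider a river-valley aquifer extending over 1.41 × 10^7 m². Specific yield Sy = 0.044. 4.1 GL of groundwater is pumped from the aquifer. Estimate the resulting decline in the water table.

Δh ≈ 6.61 m

ΔV = 4.1 GL = 4.1 × 10^6 m³
Δh = ΔV / (Sy × A) = 4.1 × 10^6 m³ / (0.044 × 1.41 × 10^7 m²) = 6.609 m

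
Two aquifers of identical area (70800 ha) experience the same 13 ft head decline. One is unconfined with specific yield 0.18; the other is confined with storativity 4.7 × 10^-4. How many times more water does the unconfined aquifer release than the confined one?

ΔV_u / ΔV_c ≈ 383

A = 70800 ha = 7.08 × 10^8 m²
Δh = 13 ft = 3.962 m
Unconfined: ΔV_u = Sy × A × Δh = 0.18 × 7.08 × 10^8 × 3.962 = 5.05 × 10^8 m³
Confined: ΔV_c = S × A × Δh = 4.7 × 10^-4 × 7.08 × 10^8 × 3.962 = 1.319 × 10^6 m³
Ratio = ΔV_u / ΔV_c = Sy / S = 0.18 / 4.7 × 10^-4 = 383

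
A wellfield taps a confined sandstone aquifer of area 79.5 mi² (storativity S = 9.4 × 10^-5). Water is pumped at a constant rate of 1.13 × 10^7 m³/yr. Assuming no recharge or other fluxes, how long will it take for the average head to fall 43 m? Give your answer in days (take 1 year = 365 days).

t ≈ 26.9 days

A = 79.5 mi² = 2.059 × 10^8 m²
ΔV = S × A × Δh = 9.4 × 10^-5 × 2.059 × 10^8 × 43 = 8.323 × 10^5 m³
Q = 1.13 × 10^7 m³/yr = 30960 m³/d
t = ΔV / Q = 8.323 × 10^5 m³ / 30960 m³/d = 26.88 d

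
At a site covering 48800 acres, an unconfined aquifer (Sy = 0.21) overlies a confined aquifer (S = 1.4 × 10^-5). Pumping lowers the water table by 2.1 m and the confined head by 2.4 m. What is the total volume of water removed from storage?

ΔV ≈ 8.71 × 10^7 m³

A = 48800 acres = 1.975 × 10^8 m²
Unconfined: ΔV_u = Sy × A × Δh_u = 0.21 × 1.975 × 10^8 × 2.1 = 8.709 × 10^7 m³
Confined: ΔV_c = S × A × Δh_c = 1.4 × 10^-5 × 1.975 × 10^8 × 2.4 = 6636 m³
Total ΔV = 8.709 × 10^7 + 6636 = 8.71 × 10^7 m³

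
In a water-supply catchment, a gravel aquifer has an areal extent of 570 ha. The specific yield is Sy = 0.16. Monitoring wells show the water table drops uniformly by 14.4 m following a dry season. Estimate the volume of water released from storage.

ΔV ≈ 1.31 × 10^7 m³

A = 570 ha = 5.7 × 10^6 m²
ΔV = Sy × A × Δh = 0.16 × 5.7 × 10^6 m² × 14.4 m = 1.313 × 10^7 m³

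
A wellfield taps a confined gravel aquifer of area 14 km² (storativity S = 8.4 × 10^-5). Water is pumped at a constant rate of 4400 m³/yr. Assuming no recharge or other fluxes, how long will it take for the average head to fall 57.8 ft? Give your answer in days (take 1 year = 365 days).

t ≈ 1720 days

A = 14 km² = 1.4 × 10^7 m²
Δh = 57.8 ft = 17.62 m
ΔV = S × A × Δh = 8.4 × 10^-5 × 1.4 × 10^7 × 17.62 = 20720 m³
Q = 4400 m³/yr = 12.05 m³/d
t = ΔV / Q = 20720 m³ / 12.05 m³/d = 1719 d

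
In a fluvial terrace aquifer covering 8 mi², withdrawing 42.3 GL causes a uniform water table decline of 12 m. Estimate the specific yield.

Sy ≈ 0.17

A = 8 mi² = 2.072 × 10^7 m²
ΔV = 42.3 GL = 4.23 × 10^7 m³
Sy = ΔV / (A × Δh) = 4.23 × 10^7 m³ / (2.072 × 10^7 m² × 12 m) = 0.1701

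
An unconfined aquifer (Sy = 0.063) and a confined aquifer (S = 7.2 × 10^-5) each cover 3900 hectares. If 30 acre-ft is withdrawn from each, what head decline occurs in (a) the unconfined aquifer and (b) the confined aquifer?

Δh_u ≈ 0.0151 m; Δh_c ≈ 13.2 m

A = 3900 hectares = 3.9 × 10^7 m²
ΔV = 30 acre-ft = 37000 m³
Unconfined: Δh_u = ΔV/(Sy·A) = 37000/(0.063 × 3.9 × 10^7) = 0.01506 m
Confined: Δh_c = ΔV/(S·A) = 37000/(7.2 × 10^-5 × 3.9 × 10^7) = 13.18 m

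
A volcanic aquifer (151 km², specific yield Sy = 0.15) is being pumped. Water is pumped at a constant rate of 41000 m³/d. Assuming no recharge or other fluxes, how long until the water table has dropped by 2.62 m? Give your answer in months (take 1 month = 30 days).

t ≈ 48.2 months

A = 151 km² = 1.51 × 10^8 m²
ΔV = Sy × A × Δh = 0.15 × 1.51 × 10^8 × 2.62 = 5.934 × 10^7 m³
t = ΔV / Q = 5.934 × 10^7 m³ / 41000 m³/d = 1447 d
t = 1447 d ≈ 48.25 months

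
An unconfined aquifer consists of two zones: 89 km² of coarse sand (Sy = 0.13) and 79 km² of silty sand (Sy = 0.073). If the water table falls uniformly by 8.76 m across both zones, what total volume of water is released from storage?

A₁ = 89 km² = 8.9 × 10^7 m²; A₂ = 79 km² = 7.9 × 10^7 m²
ΔV₁ = 0.13 × 8.9 × 10^7 × 8.76 = 1.014 × 10^8 m³
ΔV₂ = 0.073 × 7.9 × 10^7 × 8.76 = 5.052 × 10^7 m³
ΔV = ΔV₁ + ΔV₂ = 1.519 × 10^8 m³

ΔV ≈ 1.52 × 10^8 m³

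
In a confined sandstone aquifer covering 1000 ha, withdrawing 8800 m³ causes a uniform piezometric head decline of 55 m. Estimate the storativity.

A = 1000 ha = 1 × 10^7 m²
S = ΔV / (A × Δh) = 8800 m³ / (1 × 10^7 m² × 55 m) = 1.6 × 10^-5

S ≈ 1.6 × 10^-5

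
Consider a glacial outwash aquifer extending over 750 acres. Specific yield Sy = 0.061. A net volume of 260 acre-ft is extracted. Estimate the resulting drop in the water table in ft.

A = 750 acres = 3.035 × 10^6 m²
ΔV = 260 acre-ft = 3.207 × 10^5 m³
Δh = ΔV / (Sy × A) = 3.207 × 10^5 m³ / (0.061 × 3.035 × 10^6 m²) = 1.732 m
Δh = 1.732 m = 5.683 ft

Δh ≈ 5.68 ft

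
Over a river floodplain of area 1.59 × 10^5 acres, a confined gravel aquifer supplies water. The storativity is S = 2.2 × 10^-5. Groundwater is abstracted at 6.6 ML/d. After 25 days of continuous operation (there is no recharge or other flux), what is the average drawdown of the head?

Δh ≈ 11.7 m

A = 1.59 × 10^5 acres = 6.435 × 10^8 m²
Q = 6.6 ML/d = 6600 m³/d
ΔV = Q × t = 6600 m³/d × 25 d = 1.65 × 10^5 m³
Δh = ΔV / (S × A) = 1.65 × 10^5 / (2.2 × 10^-5 × 6.435 × 10^8) = 11.66 m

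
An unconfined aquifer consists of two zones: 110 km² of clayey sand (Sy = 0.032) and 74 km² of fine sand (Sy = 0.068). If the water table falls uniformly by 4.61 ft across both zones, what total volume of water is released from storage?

ΔV ≈ 1.2 × 10^7 m³

A₁ = 110 km² = 1.1 × 10^8 m²; A₂ = 74 km² = 7.4 × 10^7 m²
Δh = 4.61 ft = 1.405 m
ΔV₁ = 0.032 × 1.1 × 10^8 × 1.405 = 4.946 × 10^6 m³
ΔV₂ = 0.068 × 7.4 × 10^7 × 1.405 = 7.071 × 10^6 m³
ΔV = ΔV₁ + ΔV₂ = 1.202 × 10^7 m³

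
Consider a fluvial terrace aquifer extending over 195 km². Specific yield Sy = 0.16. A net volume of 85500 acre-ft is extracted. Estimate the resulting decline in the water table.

Δh ≈ 3.38 m

A = 195 km² = 1.95 × 10^8 m²
ΔV = 85500 acre-ft = 1.055 × 10^8 m³
Δh = ΔV / (Sy × A) = 1.055 × 10^8 m³ / (0.16 × 1.95 × 10^8 m²) = 3.38 m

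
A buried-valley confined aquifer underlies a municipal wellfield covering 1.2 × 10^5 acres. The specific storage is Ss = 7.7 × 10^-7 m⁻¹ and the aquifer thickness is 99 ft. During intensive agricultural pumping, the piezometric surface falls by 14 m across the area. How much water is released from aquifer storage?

b = 99 ft = 30.18 m
S = Ss × b = 7.7 × 10^-7 m⁻¹ × 30.18 m = 2.323 × 10^-5
A = 1.2 × 10^5 acres = 4.856 × 10^8 m²
ΔV = S × A × Δh = 2.323 × 10^-5 × 4.856 × 10^8 m² × 14 m = 1.58 × 10^5 m³

ΔV ≈ 1.58 × 10^5 m³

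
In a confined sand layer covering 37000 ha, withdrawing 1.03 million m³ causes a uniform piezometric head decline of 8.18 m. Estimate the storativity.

A = 37000 ha = 3.7 × 10^8 m²
ΔV = 1.03 million m³ = 1.03 × 10^6 m³
S = ΔV / (A × Δh) = 1.03 × 10^6 m³ / (3.7 × 10^8 m² × 8.18 m) = 3.403 × 10^-4

S ≈ 3.4 × 10^-4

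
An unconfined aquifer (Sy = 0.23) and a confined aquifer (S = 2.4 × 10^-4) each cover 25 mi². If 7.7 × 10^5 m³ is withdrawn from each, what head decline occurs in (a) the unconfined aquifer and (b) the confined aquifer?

Δh_u ≈ 0.0517 m; Δh_c ≈ 49.5 m

A = 25 mi² = 6.475 × 10^7 m²
Unconfined: Δh_u = ΔV/(Sy·A) = 7.7 × 10^5/(0.23 × 6.475 × 10^7) = 0.0517 m
Confined: Δh_c = ΔV/(S·A) = 7.7 × 10^5/(2.4 × 10^-4 × 6.475 × 10^7) = 49.55 m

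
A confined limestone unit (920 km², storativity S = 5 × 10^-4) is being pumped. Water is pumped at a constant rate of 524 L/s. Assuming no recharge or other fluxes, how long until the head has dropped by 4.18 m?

A = 920 km² = 9.2 × 10^8 m²
ΔV = S × A × Δh = 5 × 10^-4 × 9.2 × 10^8 × 4.18 = 1.923 × 10^6 m³
Q = 524 L/s = 45270 m³/d
t = ΔV / Q = 1.923 × 10^6 m³ / 45270 m³/d = 42.47 d

t ≈ 42.5 days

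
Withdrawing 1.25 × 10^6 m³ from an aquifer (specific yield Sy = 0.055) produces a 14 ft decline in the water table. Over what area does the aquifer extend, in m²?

Δh = 14 ft = 4.267 m
A = ΔV / (Sy × Δh) = 1.25 × 10^6 / (0.055 × 4.267) = 5.326 × 10^6 m²

A ≈ 5.33 × 10^6 m²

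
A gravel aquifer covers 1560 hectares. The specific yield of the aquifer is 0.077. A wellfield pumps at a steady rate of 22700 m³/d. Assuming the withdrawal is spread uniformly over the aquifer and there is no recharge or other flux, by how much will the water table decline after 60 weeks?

A = 1560 hectares = 1.56 × 10^7 m²
t = 60 weeks = 420 d
ΔV = Q × t = 22700 m³/d × 420 d = 9.534 × 10^6 m³
Δh = ΔV / (Sy × A) = 9.534 × 10^6 / (0.077 × 1.56 × 10^7) = 7.937 m

Δh ≈ 7.94 m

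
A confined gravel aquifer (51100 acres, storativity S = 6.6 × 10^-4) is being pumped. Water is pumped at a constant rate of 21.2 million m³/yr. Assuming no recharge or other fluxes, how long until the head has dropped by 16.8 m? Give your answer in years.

t ≈ 0.108 years

A = 51100 acres = 2.068 × 10^8 m²
ΔV = S × A × Δh = 6.6 × 10^-4 × 2.068 × 10^8 × 16.8 = 2.293 × 10^6 m³
Q = 21.2 million m³/yr = 58080 m³/d
t = ΔV / Q = 2.293 × 10^6 m³ / 58080 m³/d = 39.48 d
t = 39.48 d ≈ 0.1082 years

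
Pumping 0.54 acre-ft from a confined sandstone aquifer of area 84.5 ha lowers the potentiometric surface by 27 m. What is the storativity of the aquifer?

A = 84.5 ha = 8.45 × 10^5 m²
ΔV = 0.54 acre-ft = 666.1 m³
S = ΔV / (A × Δh) = 666.1 m³ / (8.45 × 10^5 m² × 27 m) = 2.919 × 10^-5

S ≈ 2.9 × 10^-5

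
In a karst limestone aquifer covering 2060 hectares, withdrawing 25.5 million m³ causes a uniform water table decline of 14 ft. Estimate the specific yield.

A = 2060 hectares = 2.06 × 10^7 m²
Δh = 14 ft = 4.267 m
ΔV = 25.5 million m³ = 2.55 × 10^7 m³
Sy = ΔV / (A × Δh) = 2.55 × 10^7 m³ / (2.06 × 10^7 m² × 4.267 m) = 0.2901

Sy ≈ 0.29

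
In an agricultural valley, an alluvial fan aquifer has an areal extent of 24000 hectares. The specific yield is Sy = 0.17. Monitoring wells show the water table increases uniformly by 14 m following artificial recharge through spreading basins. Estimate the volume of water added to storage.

A = 24000 hectares = 2.4 × 10^8 m²
ΔV = Sy × A × Δh = 0.17 × 2.4 × 10^8 m² × 14 m = 5.712 × 10^8 m³

ΔV ≈ 5.71 × 10^8 m³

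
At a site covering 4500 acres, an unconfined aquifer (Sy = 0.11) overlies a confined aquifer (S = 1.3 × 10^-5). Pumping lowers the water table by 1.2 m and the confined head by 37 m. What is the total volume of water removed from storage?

A = 4500 acres = 1.821 × 10^7 m²
Unconfined: ΔV_u = Sy × A × Δh_u = 0.11 × 1.821 × 10^7 × 1.2 = 2.404 × 10^6 m³
Confined: ΔV_c = S × A × Δh_c = 1.3 × 10^-5 × 1.821 × 10^7 × 37 = 8759 m³
Total ΔV = 2.404 × 10^6 + 8759 = 2.413 × 10^6 m³

ΔV ≈ 2.41 × 10^6 m³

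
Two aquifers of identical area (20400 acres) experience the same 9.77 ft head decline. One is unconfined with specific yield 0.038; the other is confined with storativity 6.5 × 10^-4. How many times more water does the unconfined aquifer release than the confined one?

ΔV_u / ΔV_c ≈ 58.5

A = 20400 acres = 8.256 × 10^7 m²
Δh = 9.77 ft = 2.978 m
Unconfined: ΔV_u = Sy × A × Δh = 0.038 × 8.256 × 10^7 × 2.978 = 9.342 × 10^6 m³
Confined: ΔV_c = S × A × Δh = 6.5 × 10^-4 × 8.256 × 10^7 × 2.978 = 1.598 × 10^5 m³
Ratio = ΔV_u / ΔV_c = Sy / S = 0.038 / 6.5 × 10^-4 = 58.46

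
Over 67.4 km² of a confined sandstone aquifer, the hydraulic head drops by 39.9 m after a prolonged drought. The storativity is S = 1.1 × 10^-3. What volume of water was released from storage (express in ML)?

ΔV ≈ 2960 ML

A = 67.4 km² = 6.74 × 10^7 m²
ΔV = S × A × Δh = 0.0011 × 6.74 × 10^7 m² × 39.9 m = 2.958 × 10^6 m³
ΔV = 2.958 × 10^6 m³ = 2958 ML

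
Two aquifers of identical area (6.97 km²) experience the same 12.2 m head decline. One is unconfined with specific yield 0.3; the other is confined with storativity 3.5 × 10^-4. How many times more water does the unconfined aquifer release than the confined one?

ΔV_u / ΔV_c ≈ 857

A = 6.97 km² = 6.97 × 10^6 m²
Unconfined: ΔV_u = Sy × A × Δh = 0.3 × 6.97 × 10^6 × 12.2 = 2.551 × 10^7 m³
Confined: ΔV_c = S × A × Δh = 3.5 × 10^-4 × 6.97 × 10^6 × 12.2 = 29760 m³
Ratio = ΔV_u / ΔV_c = Sy / S = 0.3 / 3.5 × 10^-4 = 857.1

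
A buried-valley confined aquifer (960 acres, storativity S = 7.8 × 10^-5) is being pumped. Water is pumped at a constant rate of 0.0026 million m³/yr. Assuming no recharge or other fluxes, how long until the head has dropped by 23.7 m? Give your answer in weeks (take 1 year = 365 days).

t ≈ 144 weeks

A = 960 acres = 3.885 × 10^6 m²
ΔV = S × A × Δh = 7.8 × 10^-5 × 3.885 × 10^6 × 23.7 = 7182 m³
Q = 0.0026 million m³/yr = 7.123 m³/d
t = ΔV / Q = 7182 m³ / 7.123 m³/d = 1008 d
t = 1008 d ≈ 144 weeks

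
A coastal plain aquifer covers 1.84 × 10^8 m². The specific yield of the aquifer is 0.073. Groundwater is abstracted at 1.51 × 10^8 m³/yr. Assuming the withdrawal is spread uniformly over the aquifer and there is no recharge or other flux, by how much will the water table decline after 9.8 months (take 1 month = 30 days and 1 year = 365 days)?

Q = 1.51 × 10^8 m³/yr = 4.137 × 10^5 m³/d
t = 9.8 months = 294 d
ΔV = Q × t = 4.137 × 10^5 m³/d × 294 d = 1.216 × 10^8 m³
Δh = ΔV / (Sy × A) = 1.216 × 10^8 / (0.073 × 1.84 × 10^8) = 9.055 m

Δh ≈ 9.06 m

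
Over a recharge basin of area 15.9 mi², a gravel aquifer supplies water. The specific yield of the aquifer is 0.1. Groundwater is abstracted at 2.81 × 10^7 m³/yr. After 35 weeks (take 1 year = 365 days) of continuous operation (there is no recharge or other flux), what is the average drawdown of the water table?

A = 15.9 mi² = 4.118 × 10^7 m²
Q = 2.81 × 10^7 m³/yr = 76990 m³/d
t = 35 weeks = 245 d
ΔV = Q × t = 76990 m³/d × 245 d = 1.886 × 10^7 m³
Δh = ΔV / (Sy × A) = 1.886 × 10^7 / (0.1 × 4.118 × 10^7) = 4.58 m

Δh ≈ 4.58 m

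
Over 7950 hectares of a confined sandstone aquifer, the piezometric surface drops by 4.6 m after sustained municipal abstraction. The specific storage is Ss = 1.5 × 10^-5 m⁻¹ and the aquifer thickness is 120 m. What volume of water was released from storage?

S = Ss × b = 1.5 × 10^-5 m⁻¹ × 120 m = 1.8 × 10^-3
A = 7950 hectares = 7.95 × 10^7 m²
ΔV = S × A × Δh = 0.0018 × 7.95 × 10^7 m² × 4.6 m = 6.583 × 10^5 m³

ΔV ≈ 6.58 × 10^5 m³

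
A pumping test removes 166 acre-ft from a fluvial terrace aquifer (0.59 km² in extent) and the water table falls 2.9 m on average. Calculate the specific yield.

Sy ≈ 0.12

A = 0.59 km² = 5.9 × 10^5 m²
ΔV = 166 acre-ft = 2.048 × 10^5 m³
Sy = ΔV / (A × Δh) = 2.048 × 10^5 m³ / (5.9 × 10^5 m² × 2.9 m) = 0.1197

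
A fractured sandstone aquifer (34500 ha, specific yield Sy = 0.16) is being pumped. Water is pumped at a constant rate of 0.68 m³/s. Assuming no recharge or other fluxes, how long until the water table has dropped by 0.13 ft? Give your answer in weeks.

A = 34500 ha = 3.45 × 10^8 m²
Δh = 0.13 ft = 0.03962 m
ΔV = Sy × A × Δh = 0.16 × 3.45 × 10^8 × 0.03962 = 2.187 × 10^6 m³
Q = 0.68 m³/s = 58750 m³/d
t = ΔV / Q = 2.187 × 10^6 m³ / 58750 m³/d = 37.23 d
t = 37.23 d ≈ 5.318 weeks

t ≈ 5.32 weeks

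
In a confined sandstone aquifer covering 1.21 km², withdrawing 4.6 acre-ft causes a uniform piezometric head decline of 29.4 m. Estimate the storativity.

A = 1.21 km² = 1.21 × 10^6 m²
ΔV = 4.6 acre-ft = 5674 m³
S = ΔV / (A × Δh) = 5674 m³ / (1.21 × 10^6 m² × 29.4 m) = 1.595 × 10^-4

S ≈ 1.6 × 10^-4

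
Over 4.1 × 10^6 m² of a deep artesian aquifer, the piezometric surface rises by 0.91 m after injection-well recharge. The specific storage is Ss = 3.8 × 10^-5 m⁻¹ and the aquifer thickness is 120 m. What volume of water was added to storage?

ΔV ≈ 17000 m³

S = Ss × b = 3.8 × 10^-5 m⁻¹ × 120 m = 4.56 × 10^-3
ΔV = S × A × Δh = 0.00456 × 4.1 × 10^6 m² × 0.91 m = 17010 m³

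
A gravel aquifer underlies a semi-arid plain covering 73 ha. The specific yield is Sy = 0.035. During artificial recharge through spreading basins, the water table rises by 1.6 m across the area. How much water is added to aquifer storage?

ΔV ≈ 40900 m³

A = 73 ha = 7.3 × 10^5 m²
ΔV = Sy × A × Δh = 0.035 × 7.3 × 10^5 m² × 1.6 m = 40880 m³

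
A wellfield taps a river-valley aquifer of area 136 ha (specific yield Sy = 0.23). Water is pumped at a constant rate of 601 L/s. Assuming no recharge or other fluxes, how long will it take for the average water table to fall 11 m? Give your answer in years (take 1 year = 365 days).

A = 136 ha = 1.36 × 10^6 m²
ΔV = Sy × A × Δh = 0.23 × 1.36 × 10^6 × 11 = 3.441 × 10^6 m³
Q = 601 L/s = 51930 m³/d
t = ΔV / Q = 3.441 × 10^6 m³ / 51930 m³/d = 66.26 d
t = 66.26 d ≈ 0.1815 years

t ≈ 0.182 years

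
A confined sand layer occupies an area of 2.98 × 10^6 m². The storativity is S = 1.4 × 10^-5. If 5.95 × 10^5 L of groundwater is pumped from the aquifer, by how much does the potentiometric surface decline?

ΔV = 5.95 × 10^5 L = 595 m³
Δh = ΔV / (S × A) = 595 m³ / (1.4 × 10^-5 × 2.98 × 10^6 m²) = 14.26 m

Δh ≈ 14.3 m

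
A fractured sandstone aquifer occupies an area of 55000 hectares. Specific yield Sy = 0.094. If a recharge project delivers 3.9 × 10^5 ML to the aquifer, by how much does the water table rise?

Δh ≈ 7.54 m

A = 55000 hectares = 5.5 × 10^8 m²
ΔV = 3.9 × 10^5 ML = 3.9 × 10^8 m³
Δh = ΔV / (Sy × A) = 3.9 × 10^8 m³ / (0.094 × 5.5 × 10^8 m²) = 7.544 m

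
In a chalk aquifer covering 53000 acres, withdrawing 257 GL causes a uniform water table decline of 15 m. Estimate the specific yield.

Sy ≈ 0.08

A = 53000 acres = 2.145 × 10^8 m²
ΔV = 257 GL = 2.57 × 10^8 m³
Sy = ΔV / (A × Δh) = 2.57 × 10^8 m³ / (2.145 × 10^8 m² × 15 m) = 0.07988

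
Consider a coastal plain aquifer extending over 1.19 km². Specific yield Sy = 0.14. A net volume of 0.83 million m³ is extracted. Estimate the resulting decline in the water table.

Δh ≈ 4.98 m

A = 1.19 km² = 1.19 × 10^6 m²
ΔV = 0.83 million m³ = 8.3 × 10^5 m³
Δh = ΔV / (Sy × A) = 8.3 × 10^5 m³ / (0.14 × 1.19 × 10^6 m²) = 4.982 m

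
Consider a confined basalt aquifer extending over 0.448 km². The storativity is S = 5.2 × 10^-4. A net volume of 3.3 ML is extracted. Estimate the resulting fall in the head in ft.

Δh ≈ 46.5 ft

A = 0.448 km² = 4.48 × 10^5 m²
ΔV = 3.3 ML = 3300 m³
Δh = ΔV / (S × A) = 3300 m³ / (5.2 × 10^-4 × 4.48 × 10^5 m²) = 14.17 m
Δh = 14.17 m = 46.47 ft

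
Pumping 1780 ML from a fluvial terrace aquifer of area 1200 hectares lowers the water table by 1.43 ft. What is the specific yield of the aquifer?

A = 1200 hectares = 1.2 × 10^7 m²
Δh = 1.43 ft = 0.4359 m
ΔV = 1780 ML = 1.78 × 10^6 m³
Sy = ΔV / (A × Δh) = 1.78 × 10^6 m³ / (1.2 × 10^7 m² × 0.4359 m) = 0.3403

Sy ≈ 0.34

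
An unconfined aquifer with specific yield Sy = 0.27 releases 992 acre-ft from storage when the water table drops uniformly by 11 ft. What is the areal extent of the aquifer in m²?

Δh = 11 ft = 3.353 m
ΔV = 992 acre-ft = 1.224 × 10^6 m³
A = ΔV / (Sy × Δh) = 1.224 × 10^6 / (0.27 × 3.353) = 1.352 × 10^6 m²

A ≈ 1.35 × 10^6 m²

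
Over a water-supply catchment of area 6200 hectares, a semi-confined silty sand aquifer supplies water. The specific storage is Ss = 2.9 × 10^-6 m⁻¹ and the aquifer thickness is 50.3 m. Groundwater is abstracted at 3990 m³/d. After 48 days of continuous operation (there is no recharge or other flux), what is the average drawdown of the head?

S = Ss × b = 2.9 × 10^-6 m⁻¹ × 50.3 m = 1.459 × 10^-4
A = 6200 hectares = 6.2 × 10^7 m²
ΔV = Q × t = 3990 m³/d × 48 d = 1.915 × 10^5 m³
Δh = ΔV / (S × A) = 1.915 × 10^5 / (1.459 × 10^-4 × 6.2 × 10^7) = 21.18 m

Δh ≈ 21.2 m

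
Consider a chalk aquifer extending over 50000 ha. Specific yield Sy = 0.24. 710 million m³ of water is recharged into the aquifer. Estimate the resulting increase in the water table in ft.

Δh ≈ 19.4 ft

A = 50000 ha = 5 × 10^8 m²
ΔV = 710 million m³ = 7.1 × 10^8 m³
Δh = ΔV / (Sy × A) = 7.1 × 10^8 m³ / (0.24 × 5 × 10^8 m²) = 5.917 m
Δh = 5.917 m = 19.41 ft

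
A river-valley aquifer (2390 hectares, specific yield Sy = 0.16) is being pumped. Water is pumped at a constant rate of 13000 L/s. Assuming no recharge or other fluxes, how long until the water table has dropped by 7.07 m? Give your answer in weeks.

t ≈ 3.44 weeks

A = 2390 hectares = 2.39 × 10^7 m²
ΔV = Sy × A × Δh = 0.16 × 2.39 × 10^7 × 7.07 = 2.704 × 10^7 m³
Q = 13000 L/s = 1.123 × 10^6 m³/d
t = ΔV / Q = 2.704 × 10^7 m³ / 1.123 × 10^6 m³/d = 24.07 d
t = 24.07 d ≈ 3.439 weeks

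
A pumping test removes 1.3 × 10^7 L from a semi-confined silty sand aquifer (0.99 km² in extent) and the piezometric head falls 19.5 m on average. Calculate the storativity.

A = 0.99 km² = 9.9 × 10^5 m²
ΔV = 1.3 × 10^7 L = 13000 m³
S = ΔV / (A × Δh) = 13000 m³ / (9.9 × 10^5 m² × 19.5 m) = 6.734 × 10^-4

S ≈ 6.7 × 10^-4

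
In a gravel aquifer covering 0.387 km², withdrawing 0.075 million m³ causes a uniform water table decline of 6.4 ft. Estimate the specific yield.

A = 0.387 km² = 3.87 × 10^5 m²
Δh = 6.4 ft = 1.951 m
ΔV = 0.075 million m³ = 75000 m³
Sy = ΔV / (A × Δh) = 75000 m³ / (3.87 × 10^5 m² × 1.951 m) = 0.09935

Sy ≈ 0.099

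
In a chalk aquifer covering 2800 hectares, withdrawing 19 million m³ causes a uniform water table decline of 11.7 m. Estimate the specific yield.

A = 2800 hectares = 2.8 × 10^7 m²
ΔV = 19 million m³ = 1.9 × 10^7 m³
Sy = ΔV / (A × Δh) = 1.9 × 10^7 m³ / (2.8 × 10^7 m² × 11.7 m) = 0.058

Sy ≈ 0.058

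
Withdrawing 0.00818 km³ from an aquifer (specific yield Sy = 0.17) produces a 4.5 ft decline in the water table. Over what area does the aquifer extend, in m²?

Δh = 4.5 ft = 1.372 m
ΔV = 0.00818 km³ = 8.18 × 10^6 m³
A = ΔV / (Sy × Δh) = 8.18 × 10^6 / (0.17 × 1.372) = 3.508 × 10^7 m²

A ≈ 3.51 × 10^7 m²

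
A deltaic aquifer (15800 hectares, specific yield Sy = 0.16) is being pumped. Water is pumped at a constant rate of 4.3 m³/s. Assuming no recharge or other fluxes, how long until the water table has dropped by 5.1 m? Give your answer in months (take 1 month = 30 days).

A = 15800 hectares = 1.58 × 10^8 m²
ΔV = Sy × A × Δh = 0.16 × 1.58 × 10^8 × 5.1 = 1.289 × 10^8 m³
Q = 4.3 m³/s = 3.715 × 10^5 m³/d
t = ΔV / Q = 1.289 × 10^8 m³ / 3.715 × 10^5 m³/d = 347 d
t = 347 d ≈ 11.57 months

t ≈ 11.6 months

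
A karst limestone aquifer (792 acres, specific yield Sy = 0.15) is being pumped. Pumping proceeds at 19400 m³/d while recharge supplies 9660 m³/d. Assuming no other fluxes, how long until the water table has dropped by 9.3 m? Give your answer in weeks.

A = 792 acres = 3.205 × 10^6 m²
ΔV = Sy × A × Δh = 0.15 × 3.205 × 10^6 × 9.3 = 4.471 × 10^6 m³
Net withdrawal = 19400 − 9660 = 9740 m³/d
t = ΔV / Q = 4.471 × 10^6 m³ / 9740 m³/d = 459 d
t = 459 d ≈ 65.58 weeks

t ≈ 65.6 weeks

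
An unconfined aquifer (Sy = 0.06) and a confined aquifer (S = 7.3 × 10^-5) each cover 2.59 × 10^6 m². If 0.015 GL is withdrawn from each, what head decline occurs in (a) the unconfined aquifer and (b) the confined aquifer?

Δh_u ≈ 0.0965 m; Δh_c ≈ 79.3 m

ΔV = 0.015 GL = 15000 m³
Unconfined: Δh_u = ΔV/(Sy·A) = 15000/(0.06 × 2.59 × 10^6) = 0.09653 m
Confined: Δh_c = ΔV/(S·A) = 15000/(7.3 × 10^-5 × 2.59 × 10^6) = 79.34 m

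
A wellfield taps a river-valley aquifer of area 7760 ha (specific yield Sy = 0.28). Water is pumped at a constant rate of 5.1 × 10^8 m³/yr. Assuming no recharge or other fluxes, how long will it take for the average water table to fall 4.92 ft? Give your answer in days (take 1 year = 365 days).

A = 7760 ha = 7.76 × 10^7 m²
Δh = 4.92 ft = 1.5 m
ΔV = Sy × A × Δh = 0.28 × 7.76 × 10^7 × 1.5 = 3.258 × 10^7 m³
Q = 5.1 × 10^8 m³/yr = 1.397 × 10^6 m³/d
t = ΔV / Q = 3.258 × 10^7 m³ / 1.397 × 10^6 m³/d = 23.32 d

t ≈ 23.3 days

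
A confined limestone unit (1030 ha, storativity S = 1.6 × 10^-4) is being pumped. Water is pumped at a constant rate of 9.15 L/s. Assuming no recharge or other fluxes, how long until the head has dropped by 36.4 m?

t ≈ 75.9 days

A = 1030 ha = 1.03 × 10^7 m²
ΔV = S × A × Δh = 1.6 × 10^-4 × 1.03 × 10^7 × 36.4 = 59990 m³
Q = 9.15 L/s = 790.6 m³/d
t = ΔV / Q = 59990 m³ / 790.6 m³/d = 75.88 d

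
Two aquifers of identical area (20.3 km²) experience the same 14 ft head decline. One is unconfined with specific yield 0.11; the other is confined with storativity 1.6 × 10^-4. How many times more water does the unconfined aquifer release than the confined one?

A = 20.3 km² = 2.03 × 10^7 m²
Δh = 14 ft = 4.267 m
Unconfined: ΔV_u = Sy × A × Δh = 0.11 × 2.03 × 10^7 × 4.267 = 9.529 × 10^6 m³
Confined: ΔV_c = S × A × Δh = 1.6 × 10^-4 × 2.03 × 10^7 × 4.267 = 13860 m³
Ratio = ΔV_u / ΔV_c = Sy / S = 0.11 / 1.6 × 10^-4 = 687.5

ΔV_u / ΔV_c ≈ 687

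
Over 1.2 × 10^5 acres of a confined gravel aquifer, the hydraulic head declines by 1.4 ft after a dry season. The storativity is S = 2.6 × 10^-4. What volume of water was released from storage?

ΔV ≈ 53900 m³

A = 1.2 × 10^5 acres = 4.856 × 10^8 m²
Δh = 1.4 ft = 0.4267 m
ΔV = S × A × Δh = 2.6 × 10^-4 × 4.856 × 10^8 m² × 0.4267 m = 53880 m³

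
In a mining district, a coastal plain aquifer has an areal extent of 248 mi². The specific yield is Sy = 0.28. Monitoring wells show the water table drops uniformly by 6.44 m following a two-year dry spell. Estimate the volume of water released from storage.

A = 248 mi² = 6.423 × 10^8 m²
ΔV = Sy × A × Δh = 0.28 × 6.423 × 10^8 m² × 6.44 m = 1.158 × 10^9 m³

ΔV ≈ 1.16 × 10^9 m³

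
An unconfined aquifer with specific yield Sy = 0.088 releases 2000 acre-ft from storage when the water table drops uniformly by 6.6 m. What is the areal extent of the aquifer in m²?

ΔV = 2000 acre-ft = 2.467 × 10^6 m³
A = ΔV / (Sy × Δh) = 2.467 × 10^6 / (0.088 × 6.6) = 4.248 × 10^6 m²

A ≈ 4.25 × 10^6 m²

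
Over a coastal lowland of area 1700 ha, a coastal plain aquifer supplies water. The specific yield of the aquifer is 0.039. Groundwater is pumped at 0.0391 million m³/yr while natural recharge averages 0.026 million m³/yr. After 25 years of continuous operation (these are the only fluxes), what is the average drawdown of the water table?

Δh ≈ 0.494 m

A = 1700 ha = 1.7 × 10^7 m²
Net abstraction = 0.0391 − 0.026 = 0.0131 million m³/yr
Q_net = 0.0131 million m³/yr = 35.89 m³/d
t = 25 years = 9125 d
ΔV = Q × t = 35.89 m³/d × 9125 d = 3.275 × 10^5 m³
Δh = ΔV / (Sy × A) = 3.275 × 10^5 / (0.039 × 1.7 × 10^7) = 0.494 m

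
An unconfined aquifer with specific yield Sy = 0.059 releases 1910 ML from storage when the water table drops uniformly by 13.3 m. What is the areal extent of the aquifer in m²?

A ≈ 2.43 × 10^6 m²

ΔV = 1910 ML = 1.91 × 10^6 m³
A = ΔV / (Sy × Δh) = 1.91 × 10^6 / (0.059 × 13.3) = 2.434 × 10^6 m²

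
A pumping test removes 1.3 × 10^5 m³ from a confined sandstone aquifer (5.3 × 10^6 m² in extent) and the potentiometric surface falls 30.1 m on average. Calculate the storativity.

S = ΔV / (A × Δh) = 1.3 × 10^5 m³ / (5.3 × 10^6 m² × 30.1 m) = 8.149 × 10^-4

S ≈ 8.1 × 10^-4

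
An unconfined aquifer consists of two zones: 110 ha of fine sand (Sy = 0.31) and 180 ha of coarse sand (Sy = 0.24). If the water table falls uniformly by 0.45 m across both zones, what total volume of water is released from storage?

A₁ = 110 ha = 1.1 × 10^6 m²; A₂ = 180 ha = 1.8 × 10^6 m²
ΔV₁ = 0.31 × 1.1 × 10^6 × 0.45 = 1.534 × 10^5 m³
ΔV₂ = 0.24 × 1.8 × 10^6 × 0.45 = 1.944 × 10^5 m³
ΔV = ΔV₁ + ΔV₂ = 3.478 × 10^5 m³

ΔV ≈ 3.48 × 10^5 m³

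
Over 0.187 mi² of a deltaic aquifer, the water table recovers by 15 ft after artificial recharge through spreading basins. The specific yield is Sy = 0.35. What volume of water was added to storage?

ΔV ≈ 7.75 × 10^5 m³

A = 0.187 mi² = 4.843 × 10^5 m²
Δh = 15 ft = 4.572 m
ΔV = Sy × A × Δh = 0.35 × 4.843 × 10^5 m² × 4.572 m = 7.75 × 10^5 m³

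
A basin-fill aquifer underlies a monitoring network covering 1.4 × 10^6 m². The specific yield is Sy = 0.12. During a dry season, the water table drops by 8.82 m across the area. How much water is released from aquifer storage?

ΔV ≈ 1.48 × 10^6 m³

ΔV = Sy × A × Δh = 0.12 × 1.4 × 10^6 m² × 8.82 m = 1.482 × 10^6 m³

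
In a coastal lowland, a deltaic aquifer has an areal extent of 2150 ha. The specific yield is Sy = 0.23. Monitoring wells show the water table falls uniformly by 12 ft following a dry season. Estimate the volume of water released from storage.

ΔV ≈ 1.81 × 10^7 m³

A = 2150 ha = 2.15 × 10^7 m²
Δh = 12 ft = 3.658 m
ΔV = Sy × A × Δh = 0.23 × 2.15 × 10^7 m² × 3.658 m = 1.809 × 10^7 m³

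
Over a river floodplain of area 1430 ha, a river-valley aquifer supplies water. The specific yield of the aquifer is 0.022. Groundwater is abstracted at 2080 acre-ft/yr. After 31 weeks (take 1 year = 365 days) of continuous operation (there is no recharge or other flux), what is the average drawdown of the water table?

A = 1430 ha = 1.43 × 10^7 m²
Q = 2080 acre-ft/yr = 7029 m³/d
t = 31 weeks = 217 d
ΔV = Q × t = 7029 m³/d × 217 d = 1.525 × 10^6 m³
Δh = ΔV / (Sy × A) = 1.525 × 10^6 / (0.022 × 1.43 × 10^7) = 4.848 m

Δh ≈ 4.85 m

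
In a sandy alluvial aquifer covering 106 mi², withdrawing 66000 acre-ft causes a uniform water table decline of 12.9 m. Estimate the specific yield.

A = 106 mi² = 2.745 × 10^8 m²
ΔV = 66000 acre-ft = 8.141 × 10^7 m³
Sy = ΔV / (A × Δh) = 8.141 × 10^7 m³ / (2.745 × 10^8 m² × 12.9 m) = 0.02299

Sy ≈ 0.023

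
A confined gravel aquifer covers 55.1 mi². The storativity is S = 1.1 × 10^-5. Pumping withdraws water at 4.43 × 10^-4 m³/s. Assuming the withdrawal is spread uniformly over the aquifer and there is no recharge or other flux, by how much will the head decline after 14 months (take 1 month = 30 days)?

A = 55.1 mi² = 1.427 × 10^8 m²
Q = 4.43 × 10^-4 m³/s = 38.28 m³/d
t = 14 months = 420 d
ΔV = Q × t = 38.28 m³/d × 420 d = 16080 m³
Δh = ΔV / (S × A) = 16080 / (1.1 × 10^-5 × 1.427 × 10^8) = 10.24 m

Δh ≈ 10.2 m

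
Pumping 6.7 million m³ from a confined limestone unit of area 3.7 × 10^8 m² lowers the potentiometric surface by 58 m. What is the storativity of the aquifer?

ΔV = 6.7 million m³ = 6.7 × 10^6 m³
S = ΔV / (A × Δh) = 6.7 × 10^6 m³ / (3.7 × 10^8 m² × 58 m) = 3.122 × 10^-4

S ≈ 3.1 × 10^-4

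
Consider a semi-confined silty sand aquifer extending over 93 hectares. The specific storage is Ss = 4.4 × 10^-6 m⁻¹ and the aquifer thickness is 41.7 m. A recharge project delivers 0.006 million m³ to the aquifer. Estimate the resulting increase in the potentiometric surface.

Δh ≈ 35.2 m

S = Ss × b = 4.4 × 10^-6 m⁻¹ × 41.7 m = 1.835 × 10^-4
A = 93 hectares = 9.3 × 10^5 m²
ΔV = 0.006 million m³ = 6000 m³
Δh = ΔV / (S × A) = 6000 m³ / (1.835 × 10^-4 × 9.3 × 10^5 m²) = 35.16 m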